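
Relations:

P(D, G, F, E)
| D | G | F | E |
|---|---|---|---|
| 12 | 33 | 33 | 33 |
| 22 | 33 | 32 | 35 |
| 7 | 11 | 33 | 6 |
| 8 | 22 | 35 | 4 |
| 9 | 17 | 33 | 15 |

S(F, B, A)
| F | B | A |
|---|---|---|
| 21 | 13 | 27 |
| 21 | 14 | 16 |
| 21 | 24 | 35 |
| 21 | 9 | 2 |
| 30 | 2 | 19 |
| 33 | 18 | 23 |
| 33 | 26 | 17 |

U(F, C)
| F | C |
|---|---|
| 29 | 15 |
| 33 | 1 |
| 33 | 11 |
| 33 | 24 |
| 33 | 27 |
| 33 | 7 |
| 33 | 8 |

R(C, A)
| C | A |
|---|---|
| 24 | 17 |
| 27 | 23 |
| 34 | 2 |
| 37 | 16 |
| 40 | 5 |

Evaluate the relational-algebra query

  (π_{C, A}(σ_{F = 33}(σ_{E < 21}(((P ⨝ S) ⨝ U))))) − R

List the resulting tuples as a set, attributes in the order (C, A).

{(1, 17), (1, 23), (11, 17), (11, 23), (24, 23), (27, 17), (7, 17), (7, 23), (8, 17), (8, 23)}

Joining P and S on F yields {(12, 33, 33, 33, 18, 23), (12, 33, 33, 33, 26, 17), (7, 11, 33, 6, 18, 23), (7, 11, 33, 6, 26, 17), (9, 17, 33, 15, 18, 23), (9, 17, 33, 15, 26, 17)}.
Joining (P ⨝ S) and U on F yields {(12, 33, 33, 33, 18, 23, 1), (12, 33, 33, 33, 18, 23, 11), (12, 33, 33, 33, 18, 23, 24), (12, 33, 33, 33, 18, 23, 27), (12, 33, 33, 33, 18, 23, 7), (12, 33, 33, 33, 18, 23, 8), (12, 33, 33, 33, 26, 17, 1), (12, 33, 33, 33, 26, 17, 11), (12, 33, 33, 33, 26, 17, 24), (12, 33, 33, 33, 26, 17, 27), (12, 33, 33, 33, 26, 17, 7), (12, 33, 33, 33, 26, 17, 8), (7, 11, 33, 6, 18, 23, 1), (7, 11, 33, 6, 18, 23, 11), (7, 11, 33, 6, 18, 23, 24), (7, 11, 33, 6, 18, 23, 27), (7, 11, 33, 6, 18, 23, 7), (7, 11, 33, 6, 18, 23, 8), (7, 11, 33, 6, 26, 17, 1), (7, 11, 33, 6, 26, 17, 11), (7, 11, 33, 6, 26, 17, 24), (7, 11, 33, 6, 26, 17, 27), (7, 11, 33, 6, 26, 17, 7), (7, 11, 33, 6, 26, 17, 8), (9, 17, 33, 15, 18, 23, 1), (9, 17, 33, 15, 18, 23, 11), (9, 17, 33, 15, 18, 23, 24), (9, 17, 33, 15, 18, 23, 27), (9, 17, 33, 15, 18, 23, 7), (9, 17, 33, 15, 18, 23, 8), (9, 17, 33, 15, 26, 17, 1), (9, 17, 33, 15, 26, 17, 11), (9, 17, 33, 15, 26, 17, 24), (9, 17, 33, 15, 26, 17, 27), (9, 17, 33, 15, 26, 17, 7), (9, 17, 33, 15, 26, 17, 8)}.
Filtering on E < 21 leaves {(7, 11, 33, 6, 18, 23, 1), (7, 11, 33, 6, 18, 23, 11), (7, 11, 33, 6, 18, 23, 24), (7, 11, 33, 6, 18, 23, 27), (7, 11, 33, 6, 18, 23, 7), (7, 11, 33, 6, 18, 23, 8), (7, 11, 33, 6, 26, 17, 1), (7, 11, 33, 6, 26, 17, 11), (7, 11, 33, 6, 26, 17, 24), (7, 11, 33, 6, 26, 17, 27), (7, 11, 33, 6, 26, 17, 7), (7, 11, 33, 6, 26, 17, 8), (9, 17, 33, 15, 18, 23, 1), (9, 17, 33, 15, 18, 23, 11), (9, 17, 33, 15, 18, 23, 24), (9, 17, 33, 15, 18, 23, 27), (9, 17, 33, 15, 18, 23, 7), (9, 17, 33, 15, 18, 23, 8), (9, 17, 33, 15, 26, 17, 1), (9, 17, 33, 15, 26, 17, 11), (9, 17, 33, 15, 26, 17, 24), (9, 17, 33, 15, 26, 17, 27), (9, 17, 33, 15, 26, 17, 7), (9, 17, 33, 15, 26, 17, 8)}.
Filtering on F = 33 leaves {(7, 11, 33, 6, 18, 23, 1), (7, 11, 33, 6, 18, 23, 11), (7, 11, 33, 6, 18, 23, 24), (7, 11, 33, 6, 18, 23, 27), (7, 11, 33, 6, 18, 23, 7), (7, 11, 33, 6, 18, 23, 8), (7, 11, 33, 6, 26, 17, 1), (7, 11, 33, 6, 26, 17, 11), (7, 11, 33, 6, 26, 17, 24), (7, 11, 33, 6, 26, 17, 27), (7, 11, 33, 6, 26, 17, 7), (7, 11, 33, 6, 26, 17, 8), (9, 17, 33, 15, 18, 23, 1), (9, 17, 33, 15, 18, 23, 11), (9, 17, 33, 15, 18, 23, 24), (9, 17, 33, 15, 18, 23, 27), (9, 17, 33, 15, 18, 23, 7), (9, 17, 33, 15, 18, 23, 8), (9, 17, 33, 15, 26, 17, 1), (9, 17, 33, 15, 26, 17, 11), (9, 17, 33, 15, 26, 17, 24), (9, 17, 33, 15, 26, 17, 27), (9, 17, 33, 15, 26, 17, 7), (9, 17, 33, 15, 26, 17, 8)}.
π_{C, A} gives {(1, 17), (1, 23), (11, 17), (11, 23), (24, 17), (24, 23), (27, 17), (27, 23), (7, 17), (7, 23), (8, 17), (8, 23)} (12 duplicate(s) eliminated).
Taking the difference: {(1, 17), (1, 23), (11, 17), (11, 23), (24, 23), (27, 17), (7, 17), (7, 23), (8, 17), (8, 23)}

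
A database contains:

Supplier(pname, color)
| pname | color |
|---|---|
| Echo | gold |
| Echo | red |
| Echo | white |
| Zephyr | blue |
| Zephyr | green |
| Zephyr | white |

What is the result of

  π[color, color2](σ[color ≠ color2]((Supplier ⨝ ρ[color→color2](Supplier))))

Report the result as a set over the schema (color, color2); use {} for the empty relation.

ρ[color→color2]: schema becomes (pname, color2); tuples unchanged.
Natural join on pname: {(Echo, gold, gold), (Echo, gold, red), (Echo, gold, white), (Echo, red, gold), (Echo, red, red), (Echo, red, white), (Echo, white, gold), (Echo, white, red), (Echo, white, white), (Zephyr, blue, blue), (Zephyr, blue, green), (Zephyr, blue, white), (Zephyr, green, blue), (Zephyr, green, green), (Zephyr, green, white), (Zephyr, white, blue), (Zephyr, white, green), (Zephyr, white, white)}
Selection color ≠ color2: {(Echo, gold, red), (Echo, gold, white), (Echo, red, gold), (Echo, red, white), (Echo, white, gold), (Echo, white, red), (Zephyr, blue, green), (Zephyr, blue, white), (Zephyr, green, blue), (Zephyr, green, white), (Zephyr, white, blue), (Zephyr, white, green)}
Keep only column(s) color, color2: {(blue, green), (blue, white), (gold, red), (gold, white), (green, blue), (green, white), (red, gold), (red, white), (white, blue), (white, gold), (white, green), (white, red)}

{(blue, green), (blue, white), (gold, red), (gold, white), (green, blue), (green, white), (red, gold), (red, white), (white, blue), (white, gold), (white, green), (white, red)}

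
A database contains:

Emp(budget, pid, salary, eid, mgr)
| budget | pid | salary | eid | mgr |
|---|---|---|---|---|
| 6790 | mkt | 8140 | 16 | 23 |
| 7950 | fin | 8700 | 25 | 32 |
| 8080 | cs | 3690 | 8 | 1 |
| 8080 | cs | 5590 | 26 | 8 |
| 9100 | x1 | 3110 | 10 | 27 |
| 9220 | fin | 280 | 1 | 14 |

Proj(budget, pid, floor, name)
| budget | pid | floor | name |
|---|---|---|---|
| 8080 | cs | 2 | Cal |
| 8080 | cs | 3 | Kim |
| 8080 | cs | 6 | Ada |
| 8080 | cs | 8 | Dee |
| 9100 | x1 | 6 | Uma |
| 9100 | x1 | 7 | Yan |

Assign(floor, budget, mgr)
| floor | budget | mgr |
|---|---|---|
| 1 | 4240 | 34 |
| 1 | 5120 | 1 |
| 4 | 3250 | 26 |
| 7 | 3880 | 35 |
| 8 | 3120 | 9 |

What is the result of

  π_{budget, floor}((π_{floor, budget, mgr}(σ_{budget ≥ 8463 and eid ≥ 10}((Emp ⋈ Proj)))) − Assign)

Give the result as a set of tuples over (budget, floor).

{(9100, 6), (9100, 7)}

Natural join on budget, pid: {(8080, cs, 3690, 8, 1, 2, Cal), (8080, cs, 3690, 8, 1, 3, Kim), (8080, cs, 3690, 8, 1, 6, Ada), (8080, cs, 3690, 8, 1, 8, Dee), (8080, cs, 5590, 26, 8, 2, Cal), (8080, cs, 5590, 26, 8, 3, Kim), (8080, cs, 5590, 26, 8, 6, Ada), (8080, cs, 5590, 26, 8, 8, Dee), (9100, x1, 3110, 10, 27, 6, Uma), (9100, x1, 3110, 10, 27, 7, Yan)}
Filtering on budget ≥ 8463 and eid ≥ 10 leaves {(9100, x1, 3110, 10, 27, 6, Uma), (9100, x1, 3110, 10, 27, 7, Yan)}.
Projecting to floor, budget, mgr: {(6, 9100, 27), (7, 9100, 27)}
Set difference of the two operands is {(6, 9100, 27), (7, 9100, 27)}.
Projecting to budget, floor: {(9100, 6), (9100, 7)}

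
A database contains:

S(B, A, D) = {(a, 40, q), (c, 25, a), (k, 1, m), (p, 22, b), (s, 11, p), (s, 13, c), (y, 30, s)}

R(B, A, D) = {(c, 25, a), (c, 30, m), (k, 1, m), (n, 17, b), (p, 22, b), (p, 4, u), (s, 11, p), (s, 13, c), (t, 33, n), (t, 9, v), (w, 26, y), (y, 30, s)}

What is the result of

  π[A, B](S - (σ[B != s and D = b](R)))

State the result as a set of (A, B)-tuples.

{(1, k), (11, s), (13, s), (25, c), (30, y), (40, a)}

Apply σ_{B != s and D = b}; surviving tuples: {(n, 17, b), (p, 22, b)}
Difference: {(a, 40, q), (c, 25, a), (k, 1, m), (p, 22, b), (s, 11, p), (s, 13, c), (y, 30, s)} with {(n, 17, b), (p, 22, b)} → {(a, 40, q), (c, 25, a), (k, 1, m), (s, 11, p), (s, 13, c), (y, 30, s)}
Keep only column(s) A, B: {(1, k), (11, s), (13, s), (25, c), (30, y), (40, a)}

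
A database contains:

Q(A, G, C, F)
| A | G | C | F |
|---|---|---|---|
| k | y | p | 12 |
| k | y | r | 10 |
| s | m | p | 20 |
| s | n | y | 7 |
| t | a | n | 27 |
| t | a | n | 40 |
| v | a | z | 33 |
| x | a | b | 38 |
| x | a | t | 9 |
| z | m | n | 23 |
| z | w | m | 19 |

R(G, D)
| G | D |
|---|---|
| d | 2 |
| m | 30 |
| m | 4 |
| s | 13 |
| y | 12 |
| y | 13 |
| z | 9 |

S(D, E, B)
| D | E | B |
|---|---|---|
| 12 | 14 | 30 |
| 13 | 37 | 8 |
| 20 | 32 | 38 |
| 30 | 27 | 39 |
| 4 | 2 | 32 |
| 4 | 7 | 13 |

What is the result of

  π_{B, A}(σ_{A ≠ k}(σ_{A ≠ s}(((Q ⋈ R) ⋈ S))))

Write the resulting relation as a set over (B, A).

Natural join on G: {(k, y, p, 12, 12), (k, y, p, 12, 13), (k, y, r, 10, 12), (k, y, r, 10, 13), (s, m, p, 20, 30), (s, m, p, 20, 4), (z, m, n, 23, 30), (z, m, n, 23, 4)}
Natural join on D: {(k, y, p, 12, 12, 14, 30), (k, y, p, 12, 13, 37, 8), (k, y, r, 10, 12, 14, 30), (k, y, r, 10, 13, 37, 8), (s, m, p, 20, 30, 27, 39), (s, m, p, 20, 4, 2, 32), (s, m, p, 20, 4, 7, 13), (z, m, n, 23, 30, 27, 39), (z, m, n, 23, 4, 2, 32), (z, m, n, 23, 4, 7, 13)}
Selection A ≠ s: {(k, y, p, 12, 12, 14, 30), (k, y, p, 12, 13, 37, 8), (k, y, r, 10, 12, 14, 30), (k, y, r, 10, 13, 37, 8), (z, m, n, 23, 30, 27, 39), (z, m, n, 23, 4, 2, 32), (z, m, n, 23, 4, 7, 13)}
Selection A ≠ k: {(z, m, n, 23, 30, 27, 39), (z, m, n, 23, 4, 2, 32), (z, m, n, 23, 4, 7, 13)}
π_{B, A} gives {(13, z), (32, z), (39, z)}.

{(13, z), (32, z), (39, z)}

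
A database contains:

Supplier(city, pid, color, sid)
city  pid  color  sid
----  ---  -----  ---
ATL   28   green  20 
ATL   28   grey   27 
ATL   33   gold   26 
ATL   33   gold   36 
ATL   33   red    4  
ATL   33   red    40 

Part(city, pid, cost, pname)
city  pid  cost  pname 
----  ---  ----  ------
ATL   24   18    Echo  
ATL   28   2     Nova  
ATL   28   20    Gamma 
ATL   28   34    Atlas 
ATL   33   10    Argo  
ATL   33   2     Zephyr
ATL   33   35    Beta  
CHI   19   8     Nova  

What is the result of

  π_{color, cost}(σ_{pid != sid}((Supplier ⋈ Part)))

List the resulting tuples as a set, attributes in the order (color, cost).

{(gold, 10), (gold, 2), (gold, 35), (green, 2), (green, 20), (green, 34), (grey, 2), (grey, 20), (grey, 34), (red, 10), (red, 2), (red, 35)}

Joining Supplier and Part on city, pid yields {(ATL, 28, green, 20, 2, Nova), (ATL, 28, green, 20, 20, Gamma), (ATL, 28, green, 20, 34, Atlas), (ATL, 28, grey, 27, 2, Nova), (ATL, 28, grey, 27, 20, Gamma), (ATL, 28, grey, 27, 34, Atlas), (ATL, 33, gold, 26, 10, Argo), (ATL, 33, gold, 26, 2, Zephyr), (ATL, 33, gold, 26, 35, Beta), (ATL, 33, gold, 36, 10, Argo), (ATL, 33, gold, 36, 2, Zephyr), (ATL, 33, gold, 36, 35, Beta), (ATL, 33, red, 4, 10, Argo), (ATL, 33, red, 4, 2, Zephyr), (ATL, 33, red, 4, 35, Beta), (ATL, 33, red, 40, 10, Argo), (ATL, 33, red, 40, 2, Zephyr), (ATL, 33, red, 40, 35, Beta)}.
Apply σ_{pid != sid}; surviving tuples: {(ATL, 28, green, 20, 2, Nova), (ATL, 28, green, 20, 20, Gamma), (ATL, 28, green, 20, 34, Atlas), (ATL, 28, grey, 27, 2, Nova), (ATL, 28, grey, 27, 20, Gamma), (ATL, 28, grey, 27, 34, Atlas), (ATL, 33, gold, 26, 10, Argo), (ATL, 33, gold, 26, 2, Zephyr), (ATL, 33, gold, 26, 35, Beta), (ATL, 33, gold, 36, 10, Argo), (ATL, 33, gold, 36, 2, Zephyr), (ATL, 33, gold, 36, 35, Beta), (ATL, 33, red, 4, 10, Argo), (ATL, 33, red, 4, 2, Zephyr), (ATL, 33, red, 4, 35, Beta), (ATL, 33, red, 40, 10, Argo), (ATL, 33, red, 40, 2, Zephyr), (ATL, 33, red, 40, 35, Beta)}
Projecting to color, cost (6 duplicate(s) eliminated): {(gold, 10), (gold, 2), (gold, 35), (green, 2), (green, 20), (green, 34), (grey, 2), (grey, 20), (grey, 34), (red, 10), (red, 2), (red, 35)}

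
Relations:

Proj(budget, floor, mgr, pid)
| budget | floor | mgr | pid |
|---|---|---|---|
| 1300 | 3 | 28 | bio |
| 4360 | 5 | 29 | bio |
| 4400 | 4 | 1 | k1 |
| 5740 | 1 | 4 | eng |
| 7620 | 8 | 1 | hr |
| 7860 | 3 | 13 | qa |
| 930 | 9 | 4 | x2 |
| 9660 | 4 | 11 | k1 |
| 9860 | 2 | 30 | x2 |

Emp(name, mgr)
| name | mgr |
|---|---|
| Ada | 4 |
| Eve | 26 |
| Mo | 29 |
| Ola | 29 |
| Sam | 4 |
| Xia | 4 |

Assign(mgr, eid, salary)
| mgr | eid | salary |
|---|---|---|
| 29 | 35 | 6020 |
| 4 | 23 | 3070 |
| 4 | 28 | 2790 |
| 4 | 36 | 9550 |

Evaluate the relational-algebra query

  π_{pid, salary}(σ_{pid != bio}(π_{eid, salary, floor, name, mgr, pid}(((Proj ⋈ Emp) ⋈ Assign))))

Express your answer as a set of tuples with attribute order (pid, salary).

{(eng, 2790), (eng, 3070), (eng, 9550), (x2, 2790), (x2, 3070), (x2, 9550)}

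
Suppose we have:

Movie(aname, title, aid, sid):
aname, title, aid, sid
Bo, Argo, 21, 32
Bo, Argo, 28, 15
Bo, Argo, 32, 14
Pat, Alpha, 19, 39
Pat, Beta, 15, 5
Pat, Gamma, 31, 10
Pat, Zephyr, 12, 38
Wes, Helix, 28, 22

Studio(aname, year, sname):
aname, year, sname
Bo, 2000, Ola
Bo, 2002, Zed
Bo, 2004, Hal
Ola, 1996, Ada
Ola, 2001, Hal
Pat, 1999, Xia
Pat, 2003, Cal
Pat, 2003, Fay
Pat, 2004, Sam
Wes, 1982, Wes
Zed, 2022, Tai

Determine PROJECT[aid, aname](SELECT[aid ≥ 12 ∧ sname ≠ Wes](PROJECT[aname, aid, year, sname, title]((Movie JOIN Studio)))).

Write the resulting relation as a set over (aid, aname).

{(12, Pat), (15, Pat), (19, Pat), (21, Bo), (28, Bo), (31, Pat), (32, Bo)}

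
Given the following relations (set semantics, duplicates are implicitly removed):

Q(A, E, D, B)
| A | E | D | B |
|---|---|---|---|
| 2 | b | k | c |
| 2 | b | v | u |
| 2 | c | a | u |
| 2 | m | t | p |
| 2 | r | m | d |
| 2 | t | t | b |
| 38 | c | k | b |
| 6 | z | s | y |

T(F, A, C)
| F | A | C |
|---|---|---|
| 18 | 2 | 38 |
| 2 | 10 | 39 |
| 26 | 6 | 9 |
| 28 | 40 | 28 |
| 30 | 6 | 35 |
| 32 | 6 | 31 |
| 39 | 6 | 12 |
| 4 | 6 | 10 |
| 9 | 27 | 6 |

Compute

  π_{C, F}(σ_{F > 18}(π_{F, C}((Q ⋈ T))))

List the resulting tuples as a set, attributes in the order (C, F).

{(12, 39), (31, 32), (35, 30), (9, 26)}

Natural join on A: {(2, b, k, c, 18, 38), (2, b, v, u, 18, 38), (2, c, a, u, 18, 38), (2, m, t, p, 18, 38), (2, r, m, d, 18, 38), (2, t, t, b, 18, 38), (6, z, s, y, 26, 9), (6, z, s, y, 30, 35), (6, z, s, y, 32, 31), (6, z, s, y, 39, 12), (6, z, s, y, 4, 10)}
Projecting to F, C (5 duplicate(s) eliminated): {(18, 38), (26, 9), (30, 35), (32, 31), (39, 12), (4, 10)}
Selection F > 18: {(26, 9), (30, 35), (32, 31), (39, 12)}
Projecting to C, F: {(12, 39), (31, 32), (35, 30), (9, 26)}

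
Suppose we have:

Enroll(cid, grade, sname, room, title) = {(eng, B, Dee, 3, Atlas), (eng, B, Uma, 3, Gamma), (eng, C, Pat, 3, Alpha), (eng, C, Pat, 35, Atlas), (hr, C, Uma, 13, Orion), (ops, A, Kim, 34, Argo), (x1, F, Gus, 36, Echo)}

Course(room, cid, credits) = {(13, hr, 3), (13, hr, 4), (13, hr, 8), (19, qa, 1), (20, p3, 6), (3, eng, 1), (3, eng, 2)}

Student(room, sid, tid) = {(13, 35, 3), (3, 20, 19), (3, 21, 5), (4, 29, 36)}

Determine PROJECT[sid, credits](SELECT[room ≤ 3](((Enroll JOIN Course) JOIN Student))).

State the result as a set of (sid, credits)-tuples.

Joining Enroll and Course on cid, room yields {(eng, B, Dee, 3, Atlas, 1), (eng, B, Dee, 3, Atlas, 2), (eng, B, Uma, 3, Gamma, 1), (eng, B, Uma, 3, Gamma, 2), (eng, C, Pat, 3, Alpha, 1), (eng, C, Pat, 3, Alpha, 2), (hr, C, Uma, 13, Orion, 3), (hr, C, Uma, 13, Orion, 4), (hr, C, Uma, 13, Orion, 8)}.
Joining (Enroll JOIN Course) and Student on room yields {(eng, B, Dee, 3, Atlas, 1, 20, 19), (eng, B, Dee, 3, Atlas, 1, 21, 5), (eng, B, Dee, 3, Atlas, 2, 20, 19), (eng, B, Dee, 3, Atlas, 2, 21, 5), (eng, B, Uma, 3, Gamma, 1, 20, 19), (eng, B, Uma, 3, Gamma, 1, 21, 5), (eng, B, Uma, 3, Gamma, 2, 20, 19), (eng, B, Uma, 3, Gamma, 2, 21, 5), (eng, C, Pat, 3, Alpha, 1, 20, 19), (eng, C, Pat, 3, Alpha, 1, 21, 5), (eng, C, Pat, 3, Alpha, 2, 20, 19), (eng, C, Pat, 3, Alpha, 2, 21, 5), (hr, C, Uma, 13, Orion, 3, 35, 3), (hr, C, Uma, 13, Orion, 4, 35, 3), (hr, C, Uma, 13, Orion, 8, 35, 3)}.
Apply σ_{room ≤ 3}; surviving tuples: {(eng, B, Dee, 3, Atlas, 1, 20, 19), (eng, B, Dee, 3, Atlas, 1, 21, 5), (eng, B, Dee, 3, Atlas, 2, 20, 19), (eng, B, Dee, 3, Atlas, 2, 21, 5), (eng, B, Uma, 3, Gamma, 1, 20, 19), (eng, B, Uma, 3, Gamma, 1, 21, 5), (eng, B, Uma, 3, Gamma, 2, 20, 19), (eng, B, Uma, 3, Gamma, 2, 21, 5), (eng, C, Pat, 3, Alpha, 1, 20, 19), (eng, C, Pat, 3, Alpha, 1, 21, 5), (eng, C, Pat, 3, Alpha, 2, 20, 19), (eng, C, Pat, 3, Alpha, 2, 21, 5)}
π_{sid, credits} gives {(20, 1), (20, 2), (21, 1), (21, 2)} (8 duplicate(s) eliminated).

{(20, 1), (20, 2), (21, 1), (21, 2)}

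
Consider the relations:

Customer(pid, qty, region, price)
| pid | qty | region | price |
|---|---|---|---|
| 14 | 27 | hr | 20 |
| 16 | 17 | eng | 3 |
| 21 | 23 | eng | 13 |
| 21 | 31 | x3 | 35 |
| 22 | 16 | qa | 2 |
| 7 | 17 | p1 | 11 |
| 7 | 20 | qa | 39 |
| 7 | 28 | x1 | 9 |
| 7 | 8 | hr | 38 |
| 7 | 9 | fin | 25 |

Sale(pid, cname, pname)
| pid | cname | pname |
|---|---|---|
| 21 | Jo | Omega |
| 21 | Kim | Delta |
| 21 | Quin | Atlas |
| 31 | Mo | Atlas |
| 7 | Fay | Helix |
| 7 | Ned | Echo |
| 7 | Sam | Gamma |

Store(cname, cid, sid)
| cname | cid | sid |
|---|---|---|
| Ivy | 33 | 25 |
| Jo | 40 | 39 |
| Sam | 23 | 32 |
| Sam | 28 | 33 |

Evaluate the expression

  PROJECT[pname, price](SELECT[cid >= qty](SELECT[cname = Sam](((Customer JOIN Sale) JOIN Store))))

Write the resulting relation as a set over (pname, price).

Customer ⋈ Sale (natural join on pid): {(21, 23, eng, 13, Jo, Omega), (21, 23, eng, 13, Kim, Delta), (21, 23, eng, 13, Quin, Atlas), (21, 31, x3, 35, Jo, Omega), (21, 31, x3, 35, Kim, Delta), (21, 31, x3, 35, Quin, Atlas), (7, 17, p1, 11, Fay, Helix), (7, 17, p1, 11, Ned, Echo), (7, 17, p1, 11, Sam, Gamma), (7, 20, qa, 39, Fay, Helix), (7, 20, qa, 39, Ned, Echo), (7, 20, qa, 39, Sam, Gamma), (7, 28, x1, 9, Fay, Helix), (7, 28, x1, 9, Ned, Echo), (7, 28, x1, 9, Sam, Gamma), (7, 8, hr, 38, Fay, Helix), (7, 8, hr, 38, Ned, Echo), (7, 8, hr, 38, Sam, Gamma), (7, 9, fin, 25, Fay, Helix), (7, 9, fin, 25, Ned, Echo), (7, 9, fin, 25, Sam, Gamma)}
(Customer JOIN Sale) ⋈ Store (natural join on cname): {(21, 23, eng, 13, Jo, Omega, 40, 39), (21, 31, x3, 35, Jo, Omega, 40, 39), (7, 17, p1, 11, Sam, Gamma, 23, 32), (7, 17, p1, 11, Sam, Gamma, 28, 33), (7, 20, qa, 39, Sam, Gamma, 23, 32), (7, 20, qa, 39, Sam, Gamma, 28, 33), (7, 28, x1, 9, Sam, Gamma, 23, 32), (7, 28, x1, 9, Sam, Gamma, 28, 33), (7, 8, hr, 38, Sam, Gamma, 23, 32), (7, 8, hr, 38, Sam, Gamma, 28, 33), (7, 9, fin, 25, Sam, Gamma, 23, 32), (7, 9, fin, 25, Sam, Gamma, 28, 33)}
σ[cname = Sam]: keep tuples satisfying cname = Sam → {(7, 17, p1, 11, Sam, Gamma, 23, 32), (7, 17, p1, 11, Sam, Gamma, 28, 33), (7, 20, qa, 39, Sam, Gamma, 23, 32), (7, 20, qa, 39, Sam, Gamma, 28, 33), (7, 28, x1, 9, Sam, Gamma, 23, 32), (7, 28, x1, 9, Sam, Gamma, 28, 33), (7, 8, hr, 38, Sam, Gamma, 23, 32), (7, 8, hr, 38, Sam, Gamma, 28, 33), (7, 9, fin, 25, Sam, Gamma, 23, 32), (7, 9, fin, 25, Sam, Gamma, 28, 33)}
σ[cid >= qty]: keep tuples satisfying cid >= qty → {(7, 17, p1, 11, Sam, Gamma, 23, 32), (7, 17, p1, 11, Sam, Gamma, 28, 33), (7, 20, qa, 39, Sam, Gamma, 23, 32), (7, 20, qa, 39, Sam, Gamma, 28, 33), (7, 28, x1, 9, Sam, Gamma, 28, 33), (7, 8, hr, 38, Sam, Gamma, 23, 32), (7, 8, hr, 38, Sam, Gamma, 28, 33), (7, 9, fin, 25, Sam, Gamma, 23, 32), (7, 9, fin, 25, Sam, Gamma, 28, 33)}
π[pname, price]: project onto (pname, price) (4 duplicate(s) eliminated) → {(Gamma, 11), (Gamma, 25), (Gamma, 38), (Gamma, 39), (Gamma, 9)}

{(Gamma, 11), (Gamma, 25), (Gamma, 38), (Gamma, 39), (Gamma, 9)}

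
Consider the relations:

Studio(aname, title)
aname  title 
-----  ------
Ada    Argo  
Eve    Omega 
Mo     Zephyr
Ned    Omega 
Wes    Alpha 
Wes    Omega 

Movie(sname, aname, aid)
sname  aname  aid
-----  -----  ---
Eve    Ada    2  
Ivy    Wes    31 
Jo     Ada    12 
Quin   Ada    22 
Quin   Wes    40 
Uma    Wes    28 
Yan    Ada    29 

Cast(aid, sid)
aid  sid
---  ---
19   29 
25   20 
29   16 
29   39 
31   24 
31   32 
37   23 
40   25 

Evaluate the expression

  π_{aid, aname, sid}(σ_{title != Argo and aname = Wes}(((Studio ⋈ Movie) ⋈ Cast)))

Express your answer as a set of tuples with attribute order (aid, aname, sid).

{(31, Wes, 24), (31, Wes, 32), (40, Wes, 25)}

Natural join on aname: {(Ada, Argo, Eve, 2), (Ada, Argo, Jo, 12), (Ada, Argo, Quin, 22), (Ada, Argo, Yan, 29), (Wes, Alpha, Ivy, 31), (Wes, Alpha, Quin, 40), (Wes, Alpha, Uma, 28), (Wes, Omega, Ivy, 31), (Wes, Omega, Quin, 40), (Wes, Omega, Uma, 28)}
Natural join on aid: {(Ada, Argo, Yan, 29, 16), (Ada, Argo, Yan, 29, 39), (Wes, Alpha, Ivy, 31, 24), (Wes, Alpha, Ivy, 31, 32), (Wes, Alpha, Quin, 40, 25), (Wes, Omega, Ivy, 31, 24), (Wes, Omega, Ivy, 31, 32), (Wes, Omega, Quin, 40, 25)}
Apply σ_{title != Argo and aname = Wes}; surviving tuples: {(Wes, Alpha, Ivy, 31, 24), (Wes, Alpha, Ivy, 31, 32), (Wes, Alpha, Quin, 40, 25), (Wes, Omega, Ivy, 31, 24), (Wes, Omega, Ivy, 31, 32), (Wes, Omega, Quin, 40, 25)}
Keep only column(s) aid, aname, sid (3 duplicate(s) eliminated): {(31, Wes, 24), (31, Wes, 32), (40, Wes, 25)}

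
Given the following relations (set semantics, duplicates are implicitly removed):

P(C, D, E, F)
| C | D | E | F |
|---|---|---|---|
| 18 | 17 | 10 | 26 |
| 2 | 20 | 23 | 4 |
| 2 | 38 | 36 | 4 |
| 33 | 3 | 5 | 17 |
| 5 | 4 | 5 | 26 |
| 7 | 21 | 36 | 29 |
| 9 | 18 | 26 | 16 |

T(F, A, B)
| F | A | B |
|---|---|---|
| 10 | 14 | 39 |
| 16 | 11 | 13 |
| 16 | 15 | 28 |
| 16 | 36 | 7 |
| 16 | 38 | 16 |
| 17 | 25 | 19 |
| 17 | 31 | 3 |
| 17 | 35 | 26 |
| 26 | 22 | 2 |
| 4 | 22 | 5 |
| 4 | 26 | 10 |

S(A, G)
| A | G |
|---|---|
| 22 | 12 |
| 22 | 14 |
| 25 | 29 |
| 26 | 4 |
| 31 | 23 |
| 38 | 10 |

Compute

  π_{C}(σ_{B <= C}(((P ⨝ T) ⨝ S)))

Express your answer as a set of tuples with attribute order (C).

{18, 33, 5}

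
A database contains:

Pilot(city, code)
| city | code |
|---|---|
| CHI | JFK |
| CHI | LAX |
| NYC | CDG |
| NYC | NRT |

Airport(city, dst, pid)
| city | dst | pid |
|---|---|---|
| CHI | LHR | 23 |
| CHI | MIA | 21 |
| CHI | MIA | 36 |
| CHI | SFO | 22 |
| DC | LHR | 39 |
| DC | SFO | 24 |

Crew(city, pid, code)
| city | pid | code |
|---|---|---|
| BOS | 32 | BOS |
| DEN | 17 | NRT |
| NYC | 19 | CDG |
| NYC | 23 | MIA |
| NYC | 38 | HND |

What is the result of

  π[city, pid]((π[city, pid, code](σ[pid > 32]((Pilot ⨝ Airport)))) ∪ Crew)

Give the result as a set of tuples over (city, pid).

{(BOS, 32), (CHI, 36), (DEN, 17), (NYC, 19), (NYC, 23), (NYC, 38)}

Pilot ⋈ Airport (natural join on city): {(CHI, JFK, LHR, 23), (CHI, JFK, MIA, 21), (CHI, JFK, MIA, 36), (CHI, JFK, SFO, 22), (CHI, LAX, LHR, 23), (CHI, LAX, MIA, 21), (CHI, LAX, MIA, 36), (CHI, LAX, SFO, 22)}
σ[pid > 32]: keep tuples satisfying pid > 32 → {(CHI, JFK, MIA, 36), (CHI, LAX, MIA, 36)}
π_{city, pid, code} gives {(CHI, 36, JFK), (CHI, 36, LAX)}.
Union: {(CHI, 36, JFK), (CHI, 36, LAX)} with {(BOS, 32, BOS), (DEN, 17, NRT), (NYC, 19, CDG), (NYC, 23, MIA), (NYC, 38, HND)} → {(BOS, 32, BOS), (CHI, 36, JFK), (CHI, 36, LAX), (DEN, 17, NRT), (NYC, 19, CDG), (NYC, 23, MIA), (NYC, 38, HND)}
π_{city, pid} gives {(BOS, 32), (CHI, 36), (DEN, 17), (NYC, 19), (NYC, 23), (NYC, 38)} (1 duplicate(s) eliminated).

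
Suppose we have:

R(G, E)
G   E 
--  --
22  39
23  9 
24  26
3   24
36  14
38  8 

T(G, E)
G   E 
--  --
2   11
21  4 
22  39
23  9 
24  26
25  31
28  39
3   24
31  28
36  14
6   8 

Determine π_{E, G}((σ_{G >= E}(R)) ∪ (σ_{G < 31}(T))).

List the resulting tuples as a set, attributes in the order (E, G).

σ[G >= E]: keep tuples satisfying G >= E → {(23, 9), (36, 14), (38, 8)}
σ[G < 31]: keep tuples satisfying G < 31 → {(2, 11), (21, 4), (22, 39), (23, 9), (24, 26), (25, 31), (28, 39), (3, 24), (6, 8)}
Set union of the two operands is {(2, 11), (21, 4), (22, 39), (23, 9), (24, 26), (25, 31), (28, 39), (3, 24), (36, 14), (38, 8), (6, 8)}.
Projecting to E, G: {(11, 2), (14, 36), (24, 3), (26, 24), (31, 25), (39, 22), (39, 28), (4, 21), (8, 38), (8, 6), (9, 23)}

{(11, 2), (14, 36), (24, 3), (26, 24), (31, 25), (39, 22), (39, 28), (4, 21), (8, 38), (8, 6), (9, 23)}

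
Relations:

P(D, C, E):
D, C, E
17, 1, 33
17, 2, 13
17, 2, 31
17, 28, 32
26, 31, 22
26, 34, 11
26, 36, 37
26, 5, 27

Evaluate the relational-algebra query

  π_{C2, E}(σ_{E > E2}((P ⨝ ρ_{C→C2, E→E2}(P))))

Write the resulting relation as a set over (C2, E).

{(2, 31), (2, 32), (2, 33), (28, 33), (31, 27), (31, 37), (34, 22), (34, 27), (34, 37), (5, 37)}

ρ[C→C2, E→E2]: schema becomes (D, C2, E2); tuples unchanged.
P ⋈ ρ_{C→C2, E→E2}(P) (natural join on D): {(17, 1, 33, 1, 33), (17, 1, 33, 2, 13), (17, 1, 33, 2, 31), (17, 1, 33, 28, 32), (17, 2, 13, 1, 33), (17, 2, 13, 2, 13), (17, 2, 13, 2, 31), (17, 2, 13, 28, 32), (17, 2, 31, 1, 33), (17, 2, 31, 2, 13), (17, 2, 31, 2, 31), (17, 2, 31, 28, 32), (17, 28, 32, 1, 33), (17, 28, 32, 2, 13), (17, 28, 32, 2, 31), (17, 28, 32, 28, 32), (26, 31, 22, 31, 22), (26, 31, 22, 34, 11), (26, 31, 22, 36, 37), (26, 31, 22, 5, 27), (26, 34, 11, 31, 22), (26, 34, 11, 34, 11), (26, 34, 11, 36, 37), (26, 34, 11, 5, 27), (26, 36, 37, 31, 22), (26, 36, 37, 34, 11), (26, 36, 37, 36, 37), (26, 36, 37, 5, 27), (26, 5, 27, 31, 22), (26, 5, 27, 34, 11), (26, 5, 27, 36, 37), (26, 5, 27, 5, 27)}
σ[E > E2]: keep tuples satisfying E > E2 → {(17, 1, 33, 2, 13), (17, 1, 33, 2, 31), (17, 1, 33, 28, 32), (17, 2, 31, 2, 13), (17, 28, 32, 2, 13), (17, 28, 32, 2, 31), (26, 31, 22, 34, 11), (26, 36, 37, 31, 22), (26, 36, 37, 34, 11), (26, 36, 37, 5, 27), (26, 5, 27, 31, 22), (26, 5, 27, 34, 11)}
π_{C2, E} gives {(2, 31), (2, 32), (2, 33), (28, 33), (31, 27), (31, 37), (34, 22), (34, 27), (34, 37), (5, 37)} (2 duplicate(s) eliminated).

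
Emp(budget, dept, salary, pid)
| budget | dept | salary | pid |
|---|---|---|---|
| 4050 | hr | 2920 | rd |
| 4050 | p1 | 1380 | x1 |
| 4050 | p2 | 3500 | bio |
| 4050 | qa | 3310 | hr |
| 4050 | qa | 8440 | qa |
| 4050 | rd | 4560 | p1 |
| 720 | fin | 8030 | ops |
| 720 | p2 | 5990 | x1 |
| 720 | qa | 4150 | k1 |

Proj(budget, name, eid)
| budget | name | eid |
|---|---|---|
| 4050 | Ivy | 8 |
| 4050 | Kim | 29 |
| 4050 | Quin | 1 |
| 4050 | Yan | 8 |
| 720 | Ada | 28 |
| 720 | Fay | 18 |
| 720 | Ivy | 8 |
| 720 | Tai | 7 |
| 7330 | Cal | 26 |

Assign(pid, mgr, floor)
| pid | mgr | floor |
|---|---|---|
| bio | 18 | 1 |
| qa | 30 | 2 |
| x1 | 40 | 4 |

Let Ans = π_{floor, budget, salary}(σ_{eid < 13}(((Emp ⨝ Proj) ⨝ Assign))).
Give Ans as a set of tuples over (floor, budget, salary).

{(1, 4050, 3500), (2, 4050, 8440), (4, 4050, 1380), (4, 720, 5990)}

Joining Emp and Proj on budget yields {(4050, hr, 2920, rd, Ivy, 8), (4050, hr, 2920, rd, Kim, 29), (4050, hr, 2920, rd, Quin, 1), (4050, hr, 2920, rd, Yan, 8), (4050, p1, 1380, x1, Ivy, 8), (4050, p1, 1380, x1, Kim, 29), (4050, p1, 1380, x1, Quin, 1), (4050, p1, 1380, x1, Yan, 8), (4050, p2, 3500, bio, Ivy, 8), (4050, p2, 3500, bio, Kim, 29), (4050, p2, 3500, bio, Quin, 1), (4050, p2, 3500, bio, Yan, 8), (4050, qa, 3310, hr, Ivy, 8), (4050, qa, 3310, hr, Kim, 29), (4050, qa, 3310, hr, Quin, 1), (4050, qa, 3310, hr, Yan, 8), (4050, qa, 8440, qa, Ivy, 8), (4050, qa, 8440, qa, Kim, 29), (4050, qa, 8440, qa, Quin, 1), (4050, qa, 8440, qa, Yan, 8), (4050, rd, 4560, p1, Ivy, 8), (4050, rd, 4560, p1, Kim, 29), (4050, rd, 4560, p1, Quin, 1), (4050, rd, 4560, p1, Yan, 8), (720, fin, 8030, ops, Ada, 28), (720, fin, 8030, ops, Fay, 18), (720, fin, 8030, ops, Ivy, 8), (720, fin, 8030, ops, Tai, 7), (720, p2, 5990, x1, Ada, 28), (720, p2, 5990, x1, Fay, 18), (720, p2, 5990, x1, Ivy, 8), (720, p2, 5990, x1, Tai, 7), (720, qa, 4150, k1, Ada, 28), (720, qa, 4150, k1, Fay, 18), (720, qa, 4150, k1, Ivy, 8), (720, qa, 4150, k1, Tai, 7)}.
Joining (Emp ⨝ Proj) and Assign on pid yields {(4050, p1, 1380, x1, Ivy, 8, 40, 4), (4050, p1, 1380, x1, Kim, 29, 40, 4), (4050, p1, 1380, x1, Quin, 1, 40, 4), (4050, p1, 1380, x1, Yan, 8, 40, 4), (4050, p2, 3500, bio, Ivy, 8, 18, 1), (4050, p2, 3500, bio, Kim, 29, 18, 1), (4050, p2, 3500, bio, Quin, 1, 18, 1), (4050, p2, 3500, bio, Yan, 8, 18, 1), (4050, qa, 8440, qa, Ivy, 8, 30, 2), (4050, qa, 8440, qa, Kim, 29, 30, 2), (4050, qa, 8440, qa, Quin, 1, 30, 2), (4050, qa, 8440, qa, Yan, 8, 30, 2), (720, p2, 5990, x1, Ada, 28, 40, 4), (720, p2, 5990, x1, Fay, 18, 40, 4), (720, p2, 5990, x1, Ivy, 8, 40, 4), (720, p2, 5990, x1, Tai, 7, 40, 4)}.
Selection eid < 13: {(4050, p1, 1380, x1, Ivy, 8, 40, 4), (4050, p1, 1380, x1, Quin, 1, 40, 4), (4050, p1, 1380, x1, Yan, 8, 40, 4), (4050, p2, 3500, bio, Ivy, 8, 18, 1), (4050, p2, 3500, bio, Quin, 1, 18, 1), (4050, p2, 3500, bio, Yan, 8, 18, 1), (4050, qa, 8440, qa, Ivy, 8, 30, 2), (4050, qa, 8440, qa, Quin, 1, 30, 2), (4050, qa, 8440, qa, Yan, 8, 30, 2), (720, p2, 5990, x1, Ivy, 8, 40, 4), (720, p2, 5990, x1, Tai, 7, 40, 4)}
Keep only column(s) floor, budget, salary (7 duplicate(s) eliminated): {(1, 4050, 3500), (2, 4050, 8440), (4, 4050, 1380), (4, 720, 5990)}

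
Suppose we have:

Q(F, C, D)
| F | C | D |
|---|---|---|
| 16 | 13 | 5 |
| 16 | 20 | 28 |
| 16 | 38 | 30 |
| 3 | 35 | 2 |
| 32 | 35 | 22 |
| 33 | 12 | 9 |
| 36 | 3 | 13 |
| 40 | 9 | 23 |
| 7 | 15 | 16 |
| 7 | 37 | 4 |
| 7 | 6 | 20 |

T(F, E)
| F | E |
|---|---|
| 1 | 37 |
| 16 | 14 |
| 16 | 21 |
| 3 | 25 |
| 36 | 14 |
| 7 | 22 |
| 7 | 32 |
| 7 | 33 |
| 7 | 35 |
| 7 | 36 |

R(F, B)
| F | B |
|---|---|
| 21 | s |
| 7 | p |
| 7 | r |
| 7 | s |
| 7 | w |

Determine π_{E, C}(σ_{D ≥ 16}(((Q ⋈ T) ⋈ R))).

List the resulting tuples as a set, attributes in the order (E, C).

{(22, 15), (22, 6), (32, 15), (32, 6), (33, 15), (33, 6), (35, 15), (35, 6), (36, 15), (36, 6)}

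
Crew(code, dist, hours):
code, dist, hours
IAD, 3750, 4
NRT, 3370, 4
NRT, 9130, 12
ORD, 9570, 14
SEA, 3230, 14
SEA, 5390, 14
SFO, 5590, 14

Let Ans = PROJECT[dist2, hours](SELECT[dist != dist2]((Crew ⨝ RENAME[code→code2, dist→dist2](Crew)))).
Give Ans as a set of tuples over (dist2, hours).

{(3230, 14), (3370, 4), (3750, 4), (5390, 14), (5590, 14), (9570, 14)}

ρ[code→code2, dist→dist2]: schema becomes (code2, dist2, hours); tuples unchanged.
Joining Crew and RENAME[code→code2, dist→dist2](Crew) on hours yields {(IAD, 3750, 4, IAD, 3750), (IAD, 3750, 4, NRT, 3370), (NRT, 3370, 4, IAD, 3750), (NRT, 3370, 4, NRT, 3370), (NRT, 9130, 12, NRT, 9130), (ORD, 9570, 14, ORD, 9570), (ORD, 9570, 14, SEA, 3230), (ORD, 9570, 14, SEA, 5390), (ORD, 9570, 14, SFO, 5590), (SEA, 3230, 14, ORD, 9570), (SEA, 3230, 14, SEA, 3230), (SEA, 3230, 14, SEA, 5390), (SEA, 3230, 14, SFO, 5590), (SEA, 5390, 14, ORD, 9570), (SEA, 5390, 14, SEA, 3230), (SEA, 5390, 14, SEA, 5390), (SEA, 5390, 14, SFO, 5590), (SFO, 5590, 14, ORD, 9570), (SFO, 5590, 14, SEA, 3230), (SFO, 5590, 14, SEA, 5390), (SFO, 5590, 14, SFO, 5590)}.
Filtering on dist != dist2 leaves {(IAD, 3750, 4, NRT, 3370), (NRT, 3370, 4, IAD, 3750), (ORD, 9570, 14, SEA, 3230), (ORD, 9570, 14, SEA, 5390), (ORD, 9570, 14, SFO, 5590), (SEA, 3230, 14, ORD, 9570), (SEA, 3230, 14, SEA, 5390), (SEA, 3230, 14, SFO, 5590), (SEA, 5390, 14, ORD, 9570), (SEA, 5390, 14, SEA, 3230), (SEA, 5390, 14, SFO, 5590), (SFO, 5590, 14, ORD, 9570), (SFO, 5590, 14, SEA, 3230), (SFO, 5590, 14, SEA, 5390)}.
Projecting to dist2, hours (8 duplicate(s) eliminated): {(3230, 14), (3370, 4), (3750, 4), (5390, 14), (5590, 14), (9570, 14)}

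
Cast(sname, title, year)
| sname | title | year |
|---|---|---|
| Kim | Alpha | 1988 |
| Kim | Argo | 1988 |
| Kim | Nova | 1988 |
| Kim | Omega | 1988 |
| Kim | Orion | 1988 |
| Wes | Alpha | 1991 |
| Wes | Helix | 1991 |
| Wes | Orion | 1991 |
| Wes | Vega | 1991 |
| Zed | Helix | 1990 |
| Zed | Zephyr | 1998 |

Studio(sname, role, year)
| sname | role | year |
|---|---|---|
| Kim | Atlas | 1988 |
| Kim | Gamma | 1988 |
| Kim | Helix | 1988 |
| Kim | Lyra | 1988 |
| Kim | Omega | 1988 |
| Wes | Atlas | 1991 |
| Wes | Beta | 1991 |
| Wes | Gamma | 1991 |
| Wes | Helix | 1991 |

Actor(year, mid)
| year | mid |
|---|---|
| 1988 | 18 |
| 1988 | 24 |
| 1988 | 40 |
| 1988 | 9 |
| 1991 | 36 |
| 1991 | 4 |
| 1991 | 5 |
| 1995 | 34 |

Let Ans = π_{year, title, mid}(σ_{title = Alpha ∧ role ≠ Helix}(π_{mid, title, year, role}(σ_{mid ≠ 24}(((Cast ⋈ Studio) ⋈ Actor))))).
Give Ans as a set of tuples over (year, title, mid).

{(1988, Alpha, 18), (1988, Alpha, 40), (1988, Alpha, 9), (1991, Alpha, 36), (1991, Alpha, 4), (1991, Alpha, 5)}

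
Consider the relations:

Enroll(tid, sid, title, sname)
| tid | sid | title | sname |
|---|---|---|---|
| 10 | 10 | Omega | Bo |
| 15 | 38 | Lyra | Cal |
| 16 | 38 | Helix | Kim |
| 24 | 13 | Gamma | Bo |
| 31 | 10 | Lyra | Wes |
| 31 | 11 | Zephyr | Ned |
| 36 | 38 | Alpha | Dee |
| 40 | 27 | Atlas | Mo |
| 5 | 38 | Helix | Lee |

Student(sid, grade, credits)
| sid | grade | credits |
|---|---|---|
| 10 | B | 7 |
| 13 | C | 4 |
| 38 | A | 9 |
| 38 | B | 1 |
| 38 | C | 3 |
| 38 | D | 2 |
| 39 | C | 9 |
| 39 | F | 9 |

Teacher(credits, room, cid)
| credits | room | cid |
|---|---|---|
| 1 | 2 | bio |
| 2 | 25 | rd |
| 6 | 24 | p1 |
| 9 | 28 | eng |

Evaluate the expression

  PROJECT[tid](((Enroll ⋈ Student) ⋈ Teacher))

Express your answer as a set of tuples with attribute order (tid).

Joining Enroll and Student on sid yields {(10, 10, Omega, Bo, B, 7), (15, 38, Lyra, Cal, A, 9), (15, 38, Lyra, Cal, B, 1), (15, 38, Lyra, Cal, C, 3), (15, 38, Lyra, Cal, D, 2), (16, 38, Helix, Kim, A, 9), (16, 38, Helix, Kim, B, 1), (16, 38, Helix, Kim, C, 3), (16, 38, Helix, Kim, D, 2), (24, 13, Gamma, Bo, C, 4), (31, 10, Lyra, Wes, B, 7), (36, 38, Alpha, Dee, A, 9), (36, 38, Alpha, Dee, B, 1), (36, 38, Alpha, Dee, C, 3), (36, 38, Alpha, Dee, D, 2), (5, 38, Helix, Lee, A, 9), (5, 38, Helix, Lee, B, 1), (5, 38, Helix, Lee, C, 3), (5, 38, Helix, Lee, D, 2)}.
Joining (Enroll ⋈ Student) and Teacher on credits yields {(15, 38, Lyra, Cal, A, 9, 28, eng), (15, 38, Lyra, Cal, B, 1, 2, bio), (15, 38, Lyra, Cal, D, 2, 25, rd), (16, 38, Helix, Kim, A, 9, 28, eng), (16, 38, Helix, Kim, B, 1, 2, bio), (16, 38, Helix, Kim, D, 2, 25, rd), (36, 38, Alpha, Dee, A, 9, 28, eng), (36, 38, Alpha, Dee, B, 1, 2, bio), (36, 38, Alpha, Dee, D, 2, 25, rd), (5, 38, Helix, Lee, A, 9, 28, eng), (5, 38, Helix, Lee, B, 1, 2, bio), (5, 38, Helix, Lee, D, 2, 25, rd)}.
π[tid]: project onto (tid) (8 duplicate(s) eliminated) → {15, 16, 36, 5}

{15, 16, 36, 5}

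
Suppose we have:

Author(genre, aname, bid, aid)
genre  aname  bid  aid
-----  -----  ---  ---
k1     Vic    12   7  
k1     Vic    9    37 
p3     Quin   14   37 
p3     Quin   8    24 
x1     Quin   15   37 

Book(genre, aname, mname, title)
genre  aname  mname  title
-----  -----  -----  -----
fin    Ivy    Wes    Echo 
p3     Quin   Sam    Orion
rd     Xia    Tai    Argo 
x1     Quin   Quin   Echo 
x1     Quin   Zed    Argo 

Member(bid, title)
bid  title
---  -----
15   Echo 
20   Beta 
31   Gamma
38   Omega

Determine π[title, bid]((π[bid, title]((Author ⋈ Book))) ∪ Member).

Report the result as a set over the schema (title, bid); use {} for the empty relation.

{(Argo, 15), (Beta, 20), (Echo, 15), (Gamma, 31), (Omega, 38), (Orion, 14), (Orion, 8)}

Natural join on genre, aname: {(p3, Quin, 14, 37, Sam, Orion), (p3, Quin, 8, 24, Sam, Orion), (x1, Quin, 15, 37, Quin, Echo), (x1, Quin, 15, 37, Zed, Argo)}
Keep only column(s) bid, title: {(14, Orion), (15, Argo), (15, Echo), (8, Orion)}
Taking the union: {(14, Orion), (15, Argo), (15, Echo), (20, Beta), (31, Gamma), (38, Omega), (8, Orion)}
Keep only column(s) title, bid: {(Argo, 15), (Beta, 20), (Echo, 15), (Gamma, 31), (Omega, 38), (Orion, 14), (Orion, 8)}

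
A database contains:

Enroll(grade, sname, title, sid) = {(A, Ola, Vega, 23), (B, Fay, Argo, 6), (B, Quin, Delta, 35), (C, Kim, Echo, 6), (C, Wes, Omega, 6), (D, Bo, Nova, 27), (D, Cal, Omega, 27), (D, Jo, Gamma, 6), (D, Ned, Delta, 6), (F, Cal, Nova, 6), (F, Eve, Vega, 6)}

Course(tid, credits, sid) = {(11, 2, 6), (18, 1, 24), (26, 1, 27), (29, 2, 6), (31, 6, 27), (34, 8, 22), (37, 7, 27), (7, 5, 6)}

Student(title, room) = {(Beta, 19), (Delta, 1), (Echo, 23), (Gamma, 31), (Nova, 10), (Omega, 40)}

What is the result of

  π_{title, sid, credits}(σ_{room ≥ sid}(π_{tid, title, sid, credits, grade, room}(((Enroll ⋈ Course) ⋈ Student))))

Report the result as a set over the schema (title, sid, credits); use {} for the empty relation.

{(Echo, 6, 2), (Echo, 6, 5), (Gamma, 6, 2), (Gamma, 6, 5), (Nova, 6, 2), (Nova, 6, 5), (Omega, 27, 1), (Omega, 27, 6), (Omega, 27, 7), (Omega, 6, 2), (Omega, 6, 5)}

Joining Enroll and Course on sid yields {(B, Fay, Argo, 6, 11, 2), (B, Fay, Argo, 6, 29, 2), (B, Fay, Argo, 6, 7, 5), (C, Kim, Echo, 6, 11, 2), (C, Kim, Echo, 6, 29, 2), (C, Kim, Echo, 6, 7, 5), (C, Wes, Omega, 6, 11, 2), (C, Wes, Omega, 6, 29, 2), (C, Wes, Omega, 6, 7, 5), (D, Bo, Nova, 27, 26, 1), (D, Bo, Nova, 27, 31, 6), (D, Bo, Nova, 27, 37, 7), (D, Cal, Omega, 27, 26, 1), (D, Cal, Omega, 27, 31, 6), (D, Cal, Omega, 27, 37, 7), (D, Jo, Gamma, 6, 11, 2), (D, Jo, Gamma, 6, 29, 2), (D, Jo, Gamma, 6, 7, 5), (D, Ned, Delta, 6, 11, 2), (D, Ned, Delta, 6, 29, 2), (D, Ned, Delta, 6, 7, 5), (F, Cal, Nova, 6, 11, 2), (F, Cal, Nova, 6, 29, 2), (F, Cal, Nova, 6, 7, 5), (F, Eve, Vega, 6, 11, 2), (F, Eve, Vega, 6, 29, 2), (F, Eve, Vega, 6, 7, 5)}.
Joining (Enroll ⋈ Course) and Student on title yields {(C, Kim, Echo, 6, 11, 2, 23), (C, Kim, Echo, 6, 29, 2, 23), (C, Kim, Echo, 6, 7, 5, 23), (C, Wes, Omega, 6, 11, 2, 40), (C, Wes, Omega, 6, 29, 2, 40), (C, Wes, Omega, 6, 7, 5, 40), (D, Bo, Nova, 27, 26, 1, 10), (D, Bo, Nova, 27, 31, 6, 10), (D, Bo, Nova, 27, 37, 7, 10), (D, Cal, Omega, 27, 26, 1, 40), (D, Cal, Omega, 27, 31, 6, 40), (D, Cal, Omega, 27, 37, 7, 40), (D, Jo, Gamma, 6, 11, 2, 31), (D, Jo, Gamma, 6, 29, 2, 31), (D, Jo, Gamma, 6, 7, 5, 31), (D, Ned, Delta, 6, 11, 2, 1), (D, Ned, Delta, 6, 29, 2, 1), (D, Ned, Delta, 6, 7, 5, 1), (F, Cal, Nova, 6, 11, 2, 10), (F, Cal, Nova, 6, 29, 2, 10), (F, Cal, Nova, 6, 7, 5, 10)}.
π_{tid, title, sid, credits, grade, room} gives {(11, Delta, 6, 2, D, 1), (11, Echo, 6, 2, C, 23), (11, Gamma, 6, 2, D, 31), (11, Nova, 6, 2, F, 10), (11, Omega, 6, 2, C, 40), (26, Nova, 27, 1, D, 10), (26, Omega, 27, 1, D, 40), (29, Delta, 6, 2, D, 1), (29, Echo, 6, 2, C, 23), (29, Gamma, 6, 2, D, 31), (29, Nova, 6, 2, F, 10), (29, Omega, 6, 2, C, 40), (31, Nova, 27, 6, D, 10), (31, Omega, 27, 6, D, 40), (37, Nova, 27, 7, D, 10), (37, Omega, 27, 7, D, 40), (7, Delta, 6, 5, D, 1), (7, Echo, 6, 5, C, 23), (7, Gamma, 6, 5, D, 31), (7, Nova, 6, 5, F, 10), (7, Omega, 6, 5, C, 40)}.
Filtering on room ≥ sid leaves {(11, Echo, 6, 2, C, 23), (11, Gamma, 6, 2, D, 31), (11, Nova, 6, 2, F, 10), (11, Omega, 6, 2, C, 40), (26, Omega, 27, 1, D, 40), (29, Echo, 6, 2, C, 23), (29, Gamma, 6, 2, D, 31), (29, Nova, 6, 2, F, 10), (29, Omega, 6, 2, C, 40), (31, Omega, 27, 6, D, 40), (37, Omega, 27, 7, D, 40), (7, Echo, 6, 5, C, 23), (7, Gamma, 6, 5, D, 31), (7, Nova, 6, 5, F, 10), (7, Omega, 6, 5, C, 40)}.
π_{title, sid, credits} gives {(Echo, 6, 2), (Echo, 6, 5), (Gamma, 6, 2), (Gamma, 6, 5), (Nova, 6, 2), (Nova, 6, 5), (Omega, 27, 1), (Omega, 27, 6), (Omega, 27, 7), (Omega, 6, 2), (Omega, 6, 5)} (4 duplicate(s) eliminated).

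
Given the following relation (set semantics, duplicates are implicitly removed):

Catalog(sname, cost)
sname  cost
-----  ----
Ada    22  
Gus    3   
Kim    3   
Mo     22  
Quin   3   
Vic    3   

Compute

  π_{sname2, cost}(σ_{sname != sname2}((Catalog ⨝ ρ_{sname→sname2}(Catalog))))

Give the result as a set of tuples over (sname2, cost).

{(Ada, 22), (Gus, 3), (Kim, 3), (Mo, 22), (Quin, 3), (Vic, 3)}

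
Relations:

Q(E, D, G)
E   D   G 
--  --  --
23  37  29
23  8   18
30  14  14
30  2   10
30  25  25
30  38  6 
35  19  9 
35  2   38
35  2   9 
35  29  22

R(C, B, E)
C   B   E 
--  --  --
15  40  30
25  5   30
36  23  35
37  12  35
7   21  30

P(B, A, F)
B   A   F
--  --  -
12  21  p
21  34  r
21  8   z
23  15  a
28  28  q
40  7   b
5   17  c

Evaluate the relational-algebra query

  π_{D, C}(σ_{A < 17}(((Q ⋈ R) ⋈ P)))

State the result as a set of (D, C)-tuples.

{(14, 15), (14, 7), (19, 36), (2, 15), (2, 36), (2, 7), (25, 15), (25, 7), (29, 36), (38, 15), (38, 7)}

Joining Q and R on E yields {(30, 14, 14, 15, 40), (30, 14, 14, 25, 5), (30, 14, 14, 7, 21), (30, 2, 10, 15, 40), (30, 2, 10, 25, 5), (30, 2, 10, 7, 21), (30, 25, 25, 15, 40), (30, 25, 25, 25, 5), (30, 25, 25, 7, 21), (30, 38, 6, 15, 40), (30, 38, 6, 25, 5), (30, 38, 6, 7, 21), (35, 19, 9, 36, 23), (35, 19, 9, 37, 12), (35, 2, 38, 36, 23), (35, 2, 38, 37, 12), (35, 2, 9, 36, 23), (35, 2, 9, 37, 12), (35, 29, 22, 36, 23), (35, 29, 22, 37, 12)}.
Joining (Q ⋈ R) and P on B yields {(30, 14, 14, 15, 40, 7, b), (30, 14, 14, 25, 5, 17, c), (30, 14, 14, 7, 21, 34, r), (30, 14, 14, 7, 21, 8, z), (30, 2, 10, 15, 40, 7, b), (30, 2, 10, 25, 5, 17, c), (30, 2, 10, 7, 21, 34, r), (30, 2, 10, 7, 21, 8, z), (30, 25, 25, 15, 40, 7, b), (30, 25, 25, 25, 5, 17, c), (30, 25, 25, 7, 21, 34, r), (30, 25, 25, 7, 21, 8, z), (30, 38, 6, 15, 40, 7, b), (30, 38, 6, 25, 5, 17, c), (30, 38, 6, 7, 21, 34, r), (30, 38, 6, 7, 21, 8, z), (35, 19, 9, 36, 23, 15, a), (35, 19, 9, 37, 12, 21, p), (35, 2, 38, 36, 23, 15, a), (35, 2, 38, 37, 12, 21, p), (35, 2, 9, 36, 23, 15, a), (35, 2, 9, 37, 12, 21, p), (35, 29, 22, 36, 23, 15, a), (35, 29, 22, 37, 12, 21, p)}.
Filtering on A < 17 leaves {(30, 14, 14, 15, 40, 7, b), (30, 14, 14, 7, 21, 8, z), (30, 2, 10, 15, 40, 7, b), (30, 2, 10, 7, 21, 8, z), (30, 25, 25, 15, 40, 7, b), (30, 25, 25, 7, 21, 8, z), (30, 38, 6, 15, 40, 7, b), (30, 38, 6, 7, 21, 8, z), (35, 19, 9, 36, 23, 15, a), (35, 2, 38, 36, 23, 15, a), (35, 2, 9, 36, 23, 15, a), (35, 29, 22, 36, 23, 15, a)}.
π[D, C]: project onto (D, C) (1 duplicate(s) eliminated) → {(14, 15), (14, 7), (19, 36), (2, 15), (2, 36), (2, 7), (25, 15), (25, 7), (29, 36), (38, 15), (38, 7)}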